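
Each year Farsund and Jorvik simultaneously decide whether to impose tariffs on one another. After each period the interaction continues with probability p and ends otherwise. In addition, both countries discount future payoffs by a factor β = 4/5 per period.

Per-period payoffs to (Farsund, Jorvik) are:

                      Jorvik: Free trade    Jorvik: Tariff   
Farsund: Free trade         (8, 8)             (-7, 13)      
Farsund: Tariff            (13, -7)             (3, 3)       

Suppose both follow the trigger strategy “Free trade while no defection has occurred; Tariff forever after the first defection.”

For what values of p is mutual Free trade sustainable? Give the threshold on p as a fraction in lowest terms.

5/8

Expected continuation weight on next period's payoff is β·p = 4/5·p, which plays the role of the discount factor.
Cooperation requires 4/5·p ≥ (13−8)/(13−3) = 1/2, hence p ≥ 5/8.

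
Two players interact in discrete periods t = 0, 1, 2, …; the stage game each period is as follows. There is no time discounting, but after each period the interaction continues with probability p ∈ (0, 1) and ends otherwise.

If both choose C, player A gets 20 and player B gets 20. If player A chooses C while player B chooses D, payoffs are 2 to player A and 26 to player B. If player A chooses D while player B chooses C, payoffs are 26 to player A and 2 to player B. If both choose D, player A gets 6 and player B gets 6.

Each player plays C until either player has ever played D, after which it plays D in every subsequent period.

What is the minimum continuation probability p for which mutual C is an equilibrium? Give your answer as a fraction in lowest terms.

With no time discounting, the continuation probability p plays the role of the discount factor.
Grim-trigger IC: 20/(1−p) ≥ 26 + 6p/(1−p) ⇒ p ≥ (26−20)/(26−6) = 3/10.

3/10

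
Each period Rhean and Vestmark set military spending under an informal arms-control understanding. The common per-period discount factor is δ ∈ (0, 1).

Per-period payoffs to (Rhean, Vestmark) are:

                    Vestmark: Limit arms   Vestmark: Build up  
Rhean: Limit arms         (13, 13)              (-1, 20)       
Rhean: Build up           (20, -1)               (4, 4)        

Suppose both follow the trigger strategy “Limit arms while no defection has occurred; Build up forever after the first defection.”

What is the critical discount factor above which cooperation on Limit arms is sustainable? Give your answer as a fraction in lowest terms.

7/16

Cooperation forever yields 13 each period: 13/(1−δ).
Deviating yields 20 once, then 4 forever: 20 + 4δ/(1−δ).
No profitable deviation requires 13/(1−δ) ≥ 20 + 4δ/(1−δ).
Multiplying by (1−δ): 13 ≥ 20(1−δ) + 4δ = 20 − 16δ.
So 16δ ≥ 7, i.e. δ ≥ 7/16.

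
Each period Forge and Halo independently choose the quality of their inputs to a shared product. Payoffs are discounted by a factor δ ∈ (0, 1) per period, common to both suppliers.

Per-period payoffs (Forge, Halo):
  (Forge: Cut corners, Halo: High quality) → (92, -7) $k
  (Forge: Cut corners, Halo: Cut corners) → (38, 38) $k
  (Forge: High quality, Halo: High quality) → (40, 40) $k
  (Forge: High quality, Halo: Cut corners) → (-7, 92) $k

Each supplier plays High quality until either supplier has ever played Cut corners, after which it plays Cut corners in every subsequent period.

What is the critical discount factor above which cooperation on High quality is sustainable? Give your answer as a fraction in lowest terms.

26/27

40/(1−δ) ≥ 92 + 38δ/(1−δ)
40 ≥ 92 − 54δ
δ ≥ 52/54 = 26/27.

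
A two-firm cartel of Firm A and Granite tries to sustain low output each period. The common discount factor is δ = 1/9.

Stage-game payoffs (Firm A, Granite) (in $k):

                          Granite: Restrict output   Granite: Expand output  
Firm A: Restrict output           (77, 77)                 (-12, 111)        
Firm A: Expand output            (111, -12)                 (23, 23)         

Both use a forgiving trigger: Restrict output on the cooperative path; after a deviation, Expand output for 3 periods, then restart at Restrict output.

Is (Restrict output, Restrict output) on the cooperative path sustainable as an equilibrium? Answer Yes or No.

A one-shot deviation gives 111 now, then 23 for 3 periods, then back to 77.
Gain from deviating: (111−77) today; loss: (77−23) in each of the next 3 periods.
No-deviation condition: (77−23)(δ+…+δ^3) ≥ 111−77, i.e. δ+…+δ^3 ≥ 17/27.
At δ = 1/9: δ+…+δ^3 = 0.1248 < 0.6296.
So cooperation is not sustainable.

No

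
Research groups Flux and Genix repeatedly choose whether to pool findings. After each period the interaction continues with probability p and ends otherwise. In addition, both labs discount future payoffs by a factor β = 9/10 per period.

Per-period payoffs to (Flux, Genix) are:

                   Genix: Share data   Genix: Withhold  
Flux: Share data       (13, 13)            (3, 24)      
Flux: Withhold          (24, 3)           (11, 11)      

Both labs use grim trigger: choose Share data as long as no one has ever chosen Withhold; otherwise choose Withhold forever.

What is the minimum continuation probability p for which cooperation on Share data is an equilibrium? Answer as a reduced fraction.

110/117

With continuation probability p and discount β, the effective per-period discount factor is βp.
Grim-trigger IC: βp ≥ (24−13)/(24−11) = 11/13.
So p ≥ (11/13)/(9/10) = 110/117.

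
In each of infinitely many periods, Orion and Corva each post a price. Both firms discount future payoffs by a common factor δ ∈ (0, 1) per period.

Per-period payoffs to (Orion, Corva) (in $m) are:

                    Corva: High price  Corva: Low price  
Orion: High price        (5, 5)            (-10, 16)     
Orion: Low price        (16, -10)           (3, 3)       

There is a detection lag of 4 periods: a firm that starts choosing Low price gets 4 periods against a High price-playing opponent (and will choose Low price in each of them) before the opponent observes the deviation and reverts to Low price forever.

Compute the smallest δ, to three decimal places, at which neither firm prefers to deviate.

The best deviation is to choose Low price for all 4 undetected periods, earning 16 each, then 3 forever once detected.
Deviation value: 16(1−δ^4)/(1−δ) + 3δ^4/(1−δ); cooperation value: 5/(1−δ).
IC: 5 ≥ 16(1−δ^4) + 3δ^4 = 16 − 13δ^4.
So δ^4 ≥ 11/13, giving δ ≥ (11/13)^(1/4) ≈ 0.959.

0.959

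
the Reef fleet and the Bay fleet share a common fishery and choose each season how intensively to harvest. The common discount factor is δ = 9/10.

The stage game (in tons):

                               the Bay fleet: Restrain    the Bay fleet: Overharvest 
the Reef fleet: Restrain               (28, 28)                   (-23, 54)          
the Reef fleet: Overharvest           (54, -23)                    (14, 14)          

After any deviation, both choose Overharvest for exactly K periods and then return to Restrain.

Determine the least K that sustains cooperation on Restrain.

3

IC: δ(1−δ^K)/(1−δ) ≥ (54−28)/(28−14) = 13/7.
With δ = 9/10: need 1 − δ^K ≥ 13/7·(1−9/10)/(9/10), i.e. δ^K ≤ 0.7937.
Since (9/10)^2 = 0.8100 and (9/10)^3 = 0.7290, the smallest such K is 3.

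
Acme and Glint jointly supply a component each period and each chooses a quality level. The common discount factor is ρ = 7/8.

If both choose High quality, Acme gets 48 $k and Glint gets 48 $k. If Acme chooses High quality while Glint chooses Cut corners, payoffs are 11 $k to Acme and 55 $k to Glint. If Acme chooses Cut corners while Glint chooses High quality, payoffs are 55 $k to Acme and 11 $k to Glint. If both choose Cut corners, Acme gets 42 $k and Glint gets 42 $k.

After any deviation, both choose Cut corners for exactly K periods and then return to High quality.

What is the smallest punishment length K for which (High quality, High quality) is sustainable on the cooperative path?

2

No profitable deviation requires (48−42)(ρ+…+ρ^K) ≥ 55−48, i.e. ρ+…+ρ^K ≥ 7/6 ≈ 1.1667.
With ρ = 7/8, the partial sums are K=1: 0.8750, K=2: 1.6406.
K = 2 is the first length at which the sum reaches 1.1667.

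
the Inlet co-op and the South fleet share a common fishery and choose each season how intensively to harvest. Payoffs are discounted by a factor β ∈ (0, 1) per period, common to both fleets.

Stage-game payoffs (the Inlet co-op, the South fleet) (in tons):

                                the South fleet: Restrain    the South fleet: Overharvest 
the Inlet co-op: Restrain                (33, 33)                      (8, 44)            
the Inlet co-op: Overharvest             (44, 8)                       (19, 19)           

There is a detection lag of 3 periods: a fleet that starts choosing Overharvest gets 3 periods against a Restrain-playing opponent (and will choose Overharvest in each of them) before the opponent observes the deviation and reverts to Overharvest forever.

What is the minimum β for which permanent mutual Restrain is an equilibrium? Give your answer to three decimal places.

0.761

Deviating for the 3 undetected periods gains 44−33 = 11 per period over cooperation, then loses 33−19 = 14 per period forever once punishment starts.
Gain: 11(1 + β + … + β^2); loss: 14·β^3/(1−β).
No profitable deviation ⇔ 11(1−β^3) ≤ 14·β^3, i.e. β^3 ≥ 11/(11+14) = 11/25.
Hence β ≥ (11/25)^(1/3) ≈ 0.761.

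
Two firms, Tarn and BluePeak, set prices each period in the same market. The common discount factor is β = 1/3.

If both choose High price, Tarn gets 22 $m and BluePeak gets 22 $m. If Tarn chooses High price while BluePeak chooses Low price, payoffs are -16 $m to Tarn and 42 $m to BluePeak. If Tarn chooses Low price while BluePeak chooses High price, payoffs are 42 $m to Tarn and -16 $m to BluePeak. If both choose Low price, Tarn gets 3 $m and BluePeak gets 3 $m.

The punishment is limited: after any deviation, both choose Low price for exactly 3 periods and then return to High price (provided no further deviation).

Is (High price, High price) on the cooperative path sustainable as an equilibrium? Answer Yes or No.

Comparing payoff streams over the 4 periods until play realigns: cooperate → 22(1+β+…+β^3); deviate → 42 + 3(β+…+β^3).
Cooperation is sustained iff (22−3)(β+…+β^3) ≥ 42−22.
β+…+β^3 = 1/3·(1−(1/3)^3)/(1−1/3) = 0.4815, and (42−22)/(22−3) = 1.0526.
0.4815 < 1.0526, so cooperation is not sustainable.

No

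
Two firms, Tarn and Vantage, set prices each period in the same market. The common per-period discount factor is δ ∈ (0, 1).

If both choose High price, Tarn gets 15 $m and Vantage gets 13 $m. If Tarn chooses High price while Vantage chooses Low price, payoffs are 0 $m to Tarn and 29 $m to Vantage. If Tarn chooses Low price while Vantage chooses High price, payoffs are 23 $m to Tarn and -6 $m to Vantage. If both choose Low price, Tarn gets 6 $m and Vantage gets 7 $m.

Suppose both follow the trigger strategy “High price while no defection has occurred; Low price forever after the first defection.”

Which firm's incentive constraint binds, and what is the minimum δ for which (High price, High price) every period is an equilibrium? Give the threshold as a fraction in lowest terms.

For Tarn: deviation gain 23−15 = 8, per-period punishment loss 15−6 = 9. IC gives δ ≥ 8/17.
For Vantage: gain 16, loss 6 per period, so δ ≥ 16/22 = 8/11.
The tighter constraint is Vantage's, so cooperation needs δ ≥ 8/11.

Vantage; δ ≥ 8/11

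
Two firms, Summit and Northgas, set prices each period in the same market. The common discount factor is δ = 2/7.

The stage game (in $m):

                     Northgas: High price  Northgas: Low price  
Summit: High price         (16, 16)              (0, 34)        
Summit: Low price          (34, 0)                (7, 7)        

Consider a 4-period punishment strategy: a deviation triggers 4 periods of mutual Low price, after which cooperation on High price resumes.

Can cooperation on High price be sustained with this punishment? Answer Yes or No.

No

IC: δ+…+δ^4 ≥ (34−16)/(16−7) = 2.
At δ = 2/7: partial sum = 0.3973 < 2.0000. Cooperation not sustainable.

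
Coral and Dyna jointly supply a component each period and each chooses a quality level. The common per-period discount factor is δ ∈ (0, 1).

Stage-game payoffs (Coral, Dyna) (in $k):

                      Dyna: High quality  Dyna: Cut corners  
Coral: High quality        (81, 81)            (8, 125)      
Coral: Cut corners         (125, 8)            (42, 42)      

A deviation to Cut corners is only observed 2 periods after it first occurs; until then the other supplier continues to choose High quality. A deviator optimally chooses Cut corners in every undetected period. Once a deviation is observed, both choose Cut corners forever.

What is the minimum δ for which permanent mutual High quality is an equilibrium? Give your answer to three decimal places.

0.728

A deviator earns 125 for 2 periods, then 42 forever; cooperating earns 81 forever. Multiplying the IC by (1−δ):
81 ≥ 125(1−δ^2) + 42δ^2, so 83·δ^2 ≥ 44 and δ^2 ≥ 44/83.
δ ≥ (44/83)^(1/2) ≈ 0.728.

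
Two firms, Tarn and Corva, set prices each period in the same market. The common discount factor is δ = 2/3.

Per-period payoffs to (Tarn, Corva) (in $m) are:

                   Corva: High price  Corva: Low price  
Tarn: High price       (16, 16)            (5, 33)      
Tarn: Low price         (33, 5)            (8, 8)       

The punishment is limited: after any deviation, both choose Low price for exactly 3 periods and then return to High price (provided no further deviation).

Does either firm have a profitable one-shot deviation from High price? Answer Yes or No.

Yes

Comparing payoff streams over the 4 periods until play realigns: cooperate → 16(1+δ+…+δ^3); deviate → 33 + 8(δ+…+δ^3).
Cooperation is sustained iff (16−8)(δ+…+δ^3) ≥ 33−16.
δ+…+δ^3 = 2/3·(1−(2/3)^3)/(1−2/3) = 1.4074, and (33−16)/(16−8) = 2.1250.
1.4074 < 2.1250, so cooperation is not sustainable.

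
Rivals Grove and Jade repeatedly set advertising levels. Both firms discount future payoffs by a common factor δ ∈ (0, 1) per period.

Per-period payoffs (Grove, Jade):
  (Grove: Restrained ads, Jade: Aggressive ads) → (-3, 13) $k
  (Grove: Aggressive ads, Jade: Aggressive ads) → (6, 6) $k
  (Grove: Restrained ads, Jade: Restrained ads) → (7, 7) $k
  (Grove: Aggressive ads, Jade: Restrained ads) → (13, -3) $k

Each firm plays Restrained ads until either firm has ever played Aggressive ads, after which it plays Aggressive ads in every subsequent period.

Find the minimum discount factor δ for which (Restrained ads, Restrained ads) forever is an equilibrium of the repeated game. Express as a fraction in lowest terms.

6/7

7/(1−δ) ≥ 13 + 6δ/(1−δ)
7 ≥ 13 − 7δ
δ ≥ 6/7.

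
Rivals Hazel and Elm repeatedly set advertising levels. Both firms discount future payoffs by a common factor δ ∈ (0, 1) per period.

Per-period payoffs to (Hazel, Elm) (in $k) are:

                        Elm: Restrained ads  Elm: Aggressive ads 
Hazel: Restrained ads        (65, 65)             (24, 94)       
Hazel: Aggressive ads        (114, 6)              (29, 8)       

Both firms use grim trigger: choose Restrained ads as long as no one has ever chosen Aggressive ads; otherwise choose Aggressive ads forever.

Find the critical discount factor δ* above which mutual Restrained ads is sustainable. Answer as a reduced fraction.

49/85

Hazel: cooperation gives 65 each period; deviation gives 114 once then 29 forever.
  65/(1−δ) ≥ 114 + 29δ/(1−δ) ⇒ δ ≥ 49/85.
Elm: cooperation gives 65 each period; deviation gives 94 once then 8 forever.
  δ ≥ 29/86.
Both must hold, so the binding constraint is Hazel's: δ ≥ 49/85.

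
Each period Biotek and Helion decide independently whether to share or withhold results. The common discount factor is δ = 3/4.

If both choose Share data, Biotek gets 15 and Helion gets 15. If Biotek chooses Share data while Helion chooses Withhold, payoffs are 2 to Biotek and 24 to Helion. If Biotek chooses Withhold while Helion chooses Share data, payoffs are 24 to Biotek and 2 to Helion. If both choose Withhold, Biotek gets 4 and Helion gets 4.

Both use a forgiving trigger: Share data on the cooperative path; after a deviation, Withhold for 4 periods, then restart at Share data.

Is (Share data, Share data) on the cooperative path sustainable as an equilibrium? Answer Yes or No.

A one-shot deviation gives 24 now, then 4 for 4 periods, then back to 15.
Gain from deviating: (24−15) today; loss: (15−4) in each of the next 4 periods.
No-deviation condition: (15−4)(δ+…+δ^4) ≥ 24−15, i.e. δ+…+δ^4 ≥ 9/11.
At δ = 3/4: δ+…+δ^4 = 2.0508 ≥ 0.8182.
So cooperation is sustainable.

Yes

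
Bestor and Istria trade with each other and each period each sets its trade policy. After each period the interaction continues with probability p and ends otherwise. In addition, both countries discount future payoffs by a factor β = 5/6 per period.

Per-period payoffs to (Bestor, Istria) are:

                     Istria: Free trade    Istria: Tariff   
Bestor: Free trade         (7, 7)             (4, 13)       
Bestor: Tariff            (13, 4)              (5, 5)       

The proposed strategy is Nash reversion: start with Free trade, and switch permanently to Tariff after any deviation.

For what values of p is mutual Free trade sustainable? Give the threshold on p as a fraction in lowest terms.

Expected continuation weight on next period's payoff is β·p = 5/6·p, which plays the role of the discount factor.
Cooperation requires 5/6·p ≥ (13−7)/(13−5) = 3/4, hence p ≥ 9/10.

9/10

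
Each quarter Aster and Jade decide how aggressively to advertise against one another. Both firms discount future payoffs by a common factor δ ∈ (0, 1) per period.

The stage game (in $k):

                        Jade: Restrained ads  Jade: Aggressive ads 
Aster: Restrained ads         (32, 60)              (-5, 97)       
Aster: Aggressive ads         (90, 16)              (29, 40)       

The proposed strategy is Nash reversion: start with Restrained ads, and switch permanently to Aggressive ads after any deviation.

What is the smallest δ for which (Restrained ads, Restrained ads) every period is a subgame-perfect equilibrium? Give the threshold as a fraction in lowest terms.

58/61

Aster: cooperation gives 32 each period; deviation gives 90 once then 29 forever.
  32/(1−δ) ≥ 90 + 29δ/(1−δ) ⇒ δ ≥ 58/61.
Jade: cooperation gives 60 each period; deviation gives 97 once then 40 forever.
  δ ≥ 37/57.
Both must hold, so the binding constraint is Aster's: δ ≥ 58/61.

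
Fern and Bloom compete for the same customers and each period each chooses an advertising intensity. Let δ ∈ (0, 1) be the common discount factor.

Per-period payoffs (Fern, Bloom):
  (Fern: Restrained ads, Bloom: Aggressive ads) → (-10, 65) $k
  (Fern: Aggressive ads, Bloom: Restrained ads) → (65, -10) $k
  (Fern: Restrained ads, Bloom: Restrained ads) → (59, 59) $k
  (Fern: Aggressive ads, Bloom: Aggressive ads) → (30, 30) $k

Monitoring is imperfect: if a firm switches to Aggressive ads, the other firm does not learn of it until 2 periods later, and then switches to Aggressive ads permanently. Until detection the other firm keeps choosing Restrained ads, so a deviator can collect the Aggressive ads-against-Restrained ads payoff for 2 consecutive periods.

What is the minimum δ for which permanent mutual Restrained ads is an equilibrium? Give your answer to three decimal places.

0.414

The best deviation is to choose Aggressive ads for all 2 undetected periods, earning 65 each, then 30 forever once detected.
Deviation value: 65(1−δ^2)/(1−δ) + 30δ^2/(1−δ); cooperation value: 59/(1−δ).
IC: 59 ≥ 65(1−δ^2) + 30δ^2 = 65 − 35δ^2.
So δ^2 ≥ 6/35, giving δ ≥ (6/35)^(1/2) ≈ 0.414.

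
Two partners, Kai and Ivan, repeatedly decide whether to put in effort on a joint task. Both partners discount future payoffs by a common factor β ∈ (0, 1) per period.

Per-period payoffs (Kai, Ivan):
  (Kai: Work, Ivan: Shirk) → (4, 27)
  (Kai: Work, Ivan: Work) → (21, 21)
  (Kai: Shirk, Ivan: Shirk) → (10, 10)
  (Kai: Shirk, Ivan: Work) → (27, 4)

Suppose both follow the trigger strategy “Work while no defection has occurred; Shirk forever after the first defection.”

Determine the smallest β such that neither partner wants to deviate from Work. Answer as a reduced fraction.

6/17

One-period gain from deviating is 27 − 21 = 6. The loss is 21 − 10 = 11 in every subsequent period, with present value 11·β/(1−β).
Deviation is unprofitable when 11·β/(1−β) ≥ 6, i.e. β/(1−β) ≥ 6/11.
Equivalently β ≥ 6/(6+11) = 6/17.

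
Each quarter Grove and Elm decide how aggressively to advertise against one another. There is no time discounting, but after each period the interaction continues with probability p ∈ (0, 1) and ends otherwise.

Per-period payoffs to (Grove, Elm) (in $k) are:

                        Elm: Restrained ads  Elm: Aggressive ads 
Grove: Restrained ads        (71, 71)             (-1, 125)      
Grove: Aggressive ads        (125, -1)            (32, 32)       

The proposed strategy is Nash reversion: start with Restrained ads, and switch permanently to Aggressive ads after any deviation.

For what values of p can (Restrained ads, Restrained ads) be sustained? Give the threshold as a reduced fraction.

18/31

With no time discounting, the continuation probability p plays the role of the discount factor.
Grim-trigger IC: 71/(1−p) ≥ 125 + 32p/(1−p) ⇒ p ≥ (125−71)/(125−32) = 18/31.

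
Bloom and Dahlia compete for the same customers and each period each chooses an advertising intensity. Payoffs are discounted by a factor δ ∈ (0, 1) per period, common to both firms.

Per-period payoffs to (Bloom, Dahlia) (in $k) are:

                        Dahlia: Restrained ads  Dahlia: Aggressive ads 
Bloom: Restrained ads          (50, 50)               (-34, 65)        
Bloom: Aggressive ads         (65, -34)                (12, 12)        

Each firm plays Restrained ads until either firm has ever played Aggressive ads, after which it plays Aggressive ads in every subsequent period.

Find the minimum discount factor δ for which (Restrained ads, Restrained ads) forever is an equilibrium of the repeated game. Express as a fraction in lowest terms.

50/(1−δ) ≥ 65 + 12δ/(1−δ)
50 ≥ 65 − 53δ
δ ≥ 15/53.

15/53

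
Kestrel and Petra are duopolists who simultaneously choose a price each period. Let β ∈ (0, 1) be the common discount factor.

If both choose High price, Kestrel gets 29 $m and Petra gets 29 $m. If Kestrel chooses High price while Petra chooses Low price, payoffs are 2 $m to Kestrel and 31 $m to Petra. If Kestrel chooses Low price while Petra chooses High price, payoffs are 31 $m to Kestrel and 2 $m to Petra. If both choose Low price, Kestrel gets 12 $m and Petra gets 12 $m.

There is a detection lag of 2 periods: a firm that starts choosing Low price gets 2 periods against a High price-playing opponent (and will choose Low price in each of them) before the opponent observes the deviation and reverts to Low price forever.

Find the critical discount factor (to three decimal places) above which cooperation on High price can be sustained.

0.324

A deviator earns 31 for 2 periods, then 12 forever; cooperating earns 29 forever. Multiplying the IC by (1−β):
29 ≥ 31(1−β^2) + 12β^2, so 19·β^2 ≥ 2 and β^2 ≥ 2/19.
β ≥ (2/19)^(1/2) ≈ 0.324.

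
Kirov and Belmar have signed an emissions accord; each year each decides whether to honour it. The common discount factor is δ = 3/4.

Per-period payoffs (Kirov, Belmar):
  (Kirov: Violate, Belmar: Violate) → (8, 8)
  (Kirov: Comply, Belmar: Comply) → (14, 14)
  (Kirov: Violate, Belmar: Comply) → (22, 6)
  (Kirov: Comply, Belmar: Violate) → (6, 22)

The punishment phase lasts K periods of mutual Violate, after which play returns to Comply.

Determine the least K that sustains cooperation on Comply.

Need Σ_{k=1}^{K} δ^k ≥ (22−14)/(14−8) = 1.3333 at δ = 3/4.
At K = 2 the sum is 1.3125 < 1.3333; at K = 3 it is 1.7344 ≥ 1.3333.
So the minimum punishment length is K = 3.

3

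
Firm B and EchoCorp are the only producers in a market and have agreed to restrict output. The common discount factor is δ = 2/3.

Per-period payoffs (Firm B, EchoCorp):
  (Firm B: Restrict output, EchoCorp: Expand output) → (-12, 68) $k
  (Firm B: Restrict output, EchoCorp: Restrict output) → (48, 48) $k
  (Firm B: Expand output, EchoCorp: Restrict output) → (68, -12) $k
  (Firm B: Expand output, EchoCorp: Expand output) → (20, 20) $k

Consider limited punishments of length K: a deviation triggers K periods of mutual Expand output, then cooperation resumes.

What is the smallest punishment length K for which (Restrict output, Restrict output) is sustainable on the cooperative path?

Need Σ_{k=1}^{K} δ^k ≥ (68−48)/(48−20) = 0.7143 at δ = 2/3.
At K = 1 the sum is 0.6667 < 0.7143; at K = 2 it is 1.1111 ≥ 0.7143.
So the minimum punishment length is K = 2.

2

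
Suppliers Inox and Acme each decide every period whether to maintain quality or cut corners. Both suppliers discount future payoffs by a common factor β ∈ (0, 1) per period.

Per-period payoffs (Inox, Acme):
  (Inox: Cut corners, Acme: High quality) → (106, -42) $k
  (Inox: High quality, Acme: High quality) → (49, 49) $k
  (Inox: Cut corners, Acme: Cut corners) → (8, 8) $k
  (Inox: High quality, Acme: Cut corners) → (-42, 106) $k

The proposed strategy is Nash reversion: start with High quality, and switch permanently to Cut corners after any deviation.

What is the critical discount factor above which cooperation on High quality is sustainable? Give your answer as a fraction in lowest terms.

57/98

Under grim trigger the critical discount factor is (T−C)/(T−P) with T = 106, C = 49, P = 8.
β* = (106−49)/(106−8) = 57/98.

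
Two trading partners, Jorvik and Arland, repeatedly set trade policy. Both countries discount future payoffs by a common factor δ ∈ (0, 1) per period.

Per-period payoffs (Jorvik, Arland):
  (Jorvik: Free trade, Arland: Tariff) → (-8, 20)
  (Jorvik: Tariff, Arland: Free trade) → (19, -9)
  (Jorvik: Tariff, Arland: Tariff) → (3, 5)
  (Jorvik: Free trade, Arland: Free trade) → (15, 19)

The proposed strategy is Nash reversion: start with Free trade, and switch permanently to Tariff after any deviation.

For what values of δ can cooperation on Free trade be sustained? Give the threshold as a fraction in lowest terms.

Jorvik's threshold: (19−15)/(19−3) = 1/4.
Arland's threshold: (20−19)/(20−5) = 1/15.
1/4 > 1/15, so Jorvik binds and δ* = 1/4.

1/4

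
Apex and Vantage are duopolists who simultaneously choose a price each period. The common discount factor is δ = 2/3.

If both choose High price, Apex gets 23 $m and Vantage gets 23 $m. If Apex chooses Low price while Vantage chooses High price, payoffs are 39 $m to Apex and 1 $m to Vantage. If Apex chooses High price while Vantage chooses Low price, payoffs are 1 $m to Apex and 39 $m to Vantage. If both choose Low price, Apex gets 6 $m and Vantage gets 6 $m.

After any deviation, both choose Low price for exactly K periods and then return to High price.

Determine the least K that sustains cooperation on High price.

IC: δ(1−δ^K)/(1−δ) ≥ (39−23)/(23−6) = 16/17.
With δ = 2/3: need 1 − δ^K ≥ 16/17·(1−2/3)/(2/3), i.e. δ^K ≤ 0.5294.
Since (2/3)^1 = 0.6667 and (2/3)^2 = 0.4444, the smallest such K is 2.

2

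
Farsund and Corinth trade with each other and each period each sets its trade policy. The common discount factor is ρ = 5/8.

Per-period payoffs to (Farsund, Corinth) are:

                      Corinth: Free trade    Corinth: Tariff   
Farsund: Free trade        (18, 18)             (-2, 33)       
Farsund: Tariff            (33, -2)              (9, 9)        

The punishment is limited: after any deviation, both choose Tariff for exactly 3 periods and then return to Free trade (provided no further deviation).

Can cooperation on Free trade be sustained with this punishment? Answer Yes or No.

No

A one-shot deviation gives 33 now, then 9 for 3 periods, then back to 18.
Gain from deviating: (33−18) today; loss: (18−9) in each of the next 3 periods.
No-deviation condition: (18−9)(ρ+…+ρ^3) ≥ 33−18, i.e. ρ+…+ρ^3 ≥ 5/3.
At ρ = 5/8: ρ+…+ρ^3 = 1.2598 < 1.6667.
So cooperation is not sustainable.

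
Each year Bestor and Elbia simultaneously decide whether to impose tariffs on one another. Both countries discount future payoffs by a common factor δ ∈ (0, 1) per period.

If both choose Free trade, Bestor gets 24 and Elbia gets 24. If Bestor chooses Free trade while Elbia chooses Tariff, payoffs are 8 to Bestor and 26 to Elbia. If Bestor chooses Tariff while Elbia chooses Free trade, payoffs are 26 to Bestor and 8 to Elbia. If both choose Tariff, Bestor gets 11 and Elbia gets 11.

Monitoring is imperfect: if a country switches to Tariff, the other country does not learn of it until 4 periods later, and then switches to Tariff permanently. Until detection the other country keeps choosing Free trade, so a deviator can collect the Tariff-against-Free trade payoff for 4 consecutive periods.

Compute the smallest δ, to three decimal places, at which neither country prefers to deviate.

Deviating for the 4 undetected periods gains 26−24 = 2 per period over cooperation, then loses 24−11 = 13 per period forever once punishment starts.
Gain: 2(1 + δ + … + δ^3); loss: 13·δ^4/(1−δ).
No profitable deviation ⇔ 2(1−δ^4) ≤ 13·δ^4, i.e. δ^4 ≥ 2/(2+13) = 2/15.
Hence δ ≥ (2/15)^(1/4) ≈ 0.604.

0.604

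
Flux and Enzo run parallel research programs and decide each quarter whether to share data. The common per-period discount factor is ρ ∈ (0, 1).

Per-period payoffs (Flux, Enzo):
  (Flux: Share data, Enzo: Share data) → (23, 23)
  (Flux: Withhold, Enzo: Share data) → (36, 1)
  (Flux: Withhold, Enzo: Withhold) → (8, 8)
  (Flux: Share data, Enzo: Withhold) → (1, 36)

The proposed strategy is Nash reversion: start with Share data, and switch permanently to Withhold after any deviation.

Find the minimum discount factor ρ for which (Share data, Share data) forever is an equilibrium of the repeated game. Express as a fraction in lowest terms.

One-period gain from deviating is 36 − 23 = 13. The loss is 23 − 8 = 15 in every subsequent period, with present value 15·ρ/(1−ρ).
Deviation is unprofitable when 15·ρ/(1−ρ) ≥ 13, i.e. ρ/(1−ρ) ≥ 13/15.
Equivalently ρ ≥ 13/(13+15) = 13/28.

13/28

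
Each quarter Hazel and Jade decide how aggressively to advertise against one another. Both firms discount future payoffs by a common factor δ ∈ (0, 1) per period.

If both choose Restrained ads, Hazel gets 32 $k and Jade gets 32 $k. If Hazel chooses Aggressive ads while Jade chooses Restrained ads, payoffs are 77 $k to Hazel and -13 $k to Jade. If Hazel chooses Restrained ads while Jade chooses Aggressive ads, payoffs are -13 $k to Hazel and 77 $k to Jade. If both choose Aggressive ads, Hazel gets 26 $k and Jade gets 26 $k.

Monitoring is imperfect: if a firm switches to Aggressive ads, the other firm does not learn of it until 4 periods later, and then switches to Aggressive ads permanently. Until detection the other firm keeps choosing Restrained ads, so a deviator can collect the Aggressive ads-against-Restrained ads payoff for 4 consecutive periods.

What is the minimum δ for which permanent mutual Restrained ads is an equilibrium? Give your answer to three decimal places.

0.969

Deviating for the 4 undetected periods gains 77−32 = 45 per period over cooperation, then loses 32−26 = 6 per period forever once punishment starts.
Gain: 45(1 + δ + … + δ^3); loss: 6·δ^4/(1−δ).
No profitable deviation ⇔ 45(1−δ^4) ≤ 6·δ^4, i.e. δ^4 ≥ 45/(45+6) = 15/17.
Hence δ ≥ (15/17)^(1/4) ≈ 0.969.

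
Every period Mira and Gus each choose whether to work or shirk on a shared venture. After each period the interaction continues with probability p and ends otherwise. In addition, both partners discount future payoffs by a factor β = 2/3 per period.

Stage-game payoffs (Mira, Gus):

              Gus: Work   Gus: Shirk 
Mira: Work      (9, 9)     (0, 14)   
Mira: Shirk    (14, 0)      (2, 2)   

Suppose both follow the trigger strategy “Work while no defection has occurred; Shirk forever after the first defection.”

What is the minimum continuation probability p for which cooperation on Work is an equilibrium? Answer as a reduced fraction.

5/8

With continuation probability p and discount β, the effective per-period discount factor is βp.
Grim-trigger IC: βp ≥ (14−9)/(14−2) = 5/12.
So p ≥ (5/12)/(2/3) = 5/8.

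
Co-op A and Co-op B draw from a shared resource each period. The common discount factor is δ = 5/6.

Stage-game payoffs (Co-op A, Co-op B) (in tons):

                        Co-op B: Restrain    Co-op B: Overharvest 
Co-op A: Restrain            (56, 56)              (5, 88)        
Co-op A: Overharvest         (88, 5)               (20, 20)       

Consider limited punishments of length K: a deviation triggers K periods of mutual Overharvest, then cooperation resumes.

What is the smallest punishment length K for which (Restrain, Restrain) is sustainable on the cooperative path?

No profitable deviation requires (56−20)(δ+…+δ^K) ≥ 88−56, i.e. δ+…+δ^K ≥ 8/9 ≈ 0.8889.
With δ = 5/6, the partial sums are K=1: 0.8333, K=2: 1.5278.
K = 2 is the first length at which the sum reaches 0.8889.

2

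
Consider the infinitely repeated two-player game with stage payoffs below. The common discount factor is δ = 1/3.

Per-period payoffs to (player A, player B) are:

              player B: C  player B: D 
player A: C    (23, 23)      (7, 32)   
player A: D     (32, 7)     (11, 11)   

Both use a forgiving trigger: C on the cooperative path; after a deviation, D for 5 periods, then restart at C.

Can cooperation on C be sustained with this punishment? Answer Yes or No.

Comparing payoff streams over the 6 periods until play realigns: cooperate → 23(1+δ+…+δ^5); deviate → 32 + 11(δ+…+δ^5).
Cooperation is sustained iff (23−11)(δ+…+δ^5) ≥ 32−23.
δ+…+δ^5 = 1/3·(1−(1/3)^5)/(1−1/3) = 0.4979, and (32−23)/(23−11) = 0.7500.
0.4979 < 0.7500, so cooperation is not sustainable.

No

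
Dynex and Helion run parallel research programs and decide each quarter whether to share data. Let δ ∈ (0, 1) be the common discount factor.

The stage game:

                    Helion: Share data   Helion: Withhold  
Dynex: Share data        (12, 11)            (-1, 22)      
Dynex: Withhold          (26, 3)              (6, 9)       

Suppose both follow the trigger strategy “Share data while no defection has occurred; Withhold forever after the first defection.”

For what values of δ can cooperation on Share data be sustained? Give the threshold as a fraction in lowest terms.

11/13

For Dynex: deviation gain 26−12 = 14, per-period punishment loss 12−6 = 6. IC gives δ ≥ 14/20 = 7/10.
For Helion: gain 11, loss 2 per period, so δ ≥ 11/13.
The tighter constraint is Helion's, so cooperation needs δ ≥ 11/13.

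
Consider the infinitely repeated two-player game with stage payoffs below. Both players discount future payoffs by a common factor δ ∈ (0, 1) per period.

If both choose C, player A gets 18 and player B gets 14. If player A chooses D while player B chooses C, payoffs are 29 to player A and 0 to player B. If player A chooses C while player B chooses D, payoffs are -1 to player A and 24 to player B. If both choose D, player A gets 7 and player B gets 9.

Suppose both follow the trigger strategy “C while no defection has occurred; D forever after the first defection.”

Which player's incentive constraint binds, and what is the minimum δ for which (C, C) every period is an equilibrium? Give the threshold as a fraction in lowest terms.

player A: cooperation gives 18 each period; deviation gives 29 once then 7 forever.
  18/(1−δ) ≥ 29 + 7δ/(1−δ) ⇒ δ ≥ 11/22 = 1/2.
player B: cooperation gives 14 each period; deviation gives 24 once then 9 forever.
  δ ≥ 10/15 = 2/3.
Both must hold, so the binding constraint is player B's: δ ≥ 2/3.

player B; δ ≥ 2/3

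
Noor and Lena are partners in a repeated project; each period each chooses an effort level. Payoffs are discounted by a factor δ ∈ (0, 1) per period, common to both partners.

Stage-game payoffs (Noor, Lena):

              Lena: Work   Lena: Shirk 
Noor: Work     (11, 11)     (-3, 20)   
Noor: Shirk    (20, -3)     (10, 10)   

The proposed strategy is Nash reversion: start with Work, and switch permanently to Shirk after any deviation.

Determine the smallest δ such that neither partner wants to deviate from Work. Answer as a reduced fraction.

9/10

One-period gain from deviating is 20 − 11 = 9. The loss is 11 − 10 = 1 in every subsequent period, with present value 1·δ/(1−δ).
Deviation is unprofitable when 1·δ/(1−δ) ≥ 9, i.e. δ/(1−δ) ≥ 9.
Equivalently δ ≥ 9/(9+1) = 9/10.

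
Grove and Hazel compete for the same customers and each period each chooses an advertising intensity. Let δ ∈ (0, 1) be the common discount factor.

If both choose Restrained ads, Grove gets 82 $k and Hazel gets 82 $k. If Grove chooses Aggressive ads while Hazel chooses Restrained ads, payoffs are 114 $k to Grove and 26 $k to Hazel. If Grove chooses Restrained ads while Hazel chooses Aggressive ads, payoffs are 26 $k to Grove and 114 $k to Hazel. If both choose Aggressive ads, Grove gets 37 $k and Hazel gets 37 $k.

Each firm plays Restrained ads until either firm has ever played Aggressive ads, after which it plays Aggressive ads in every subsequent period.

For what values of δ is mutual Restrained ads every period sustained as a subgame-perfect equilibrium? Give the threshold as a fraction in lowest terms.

One-period gain from deviating is 114 − 82 = 32. The loss is 82 − 37 = 45 in every subsequent period, with present value 45·δ/(1−δ).
Deviation is unprofitable when 45·δ/(1−δ) ≥ 32, i.e. δ/(1−δ) ≥ 32/45.
Equivalently δ ≥ 32/(32+45) = 32/77.

32/77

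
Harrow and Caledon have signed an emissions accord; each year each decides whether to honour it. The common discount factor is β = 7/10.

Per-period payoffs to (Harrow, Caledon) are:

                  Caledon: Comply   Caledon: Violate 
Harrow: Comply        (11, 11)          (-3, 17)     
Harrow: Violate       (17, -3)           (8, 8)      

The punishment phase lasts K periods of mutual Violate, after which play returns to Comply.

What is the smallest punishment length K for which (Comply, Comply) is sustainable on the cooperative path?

IC: β(1−β^K)/(1−β) ≥ (17−11)/(11−8) = 2.
With β = 7/10: need 1 − β^K ≥ 2·(1−7/10)/(7/10), i.e. β^K ≤ 0.1429.
Since (7/10)^5 = 0.1681 and (7/10)^6 = 0.1176, the smallest such K is 6.

6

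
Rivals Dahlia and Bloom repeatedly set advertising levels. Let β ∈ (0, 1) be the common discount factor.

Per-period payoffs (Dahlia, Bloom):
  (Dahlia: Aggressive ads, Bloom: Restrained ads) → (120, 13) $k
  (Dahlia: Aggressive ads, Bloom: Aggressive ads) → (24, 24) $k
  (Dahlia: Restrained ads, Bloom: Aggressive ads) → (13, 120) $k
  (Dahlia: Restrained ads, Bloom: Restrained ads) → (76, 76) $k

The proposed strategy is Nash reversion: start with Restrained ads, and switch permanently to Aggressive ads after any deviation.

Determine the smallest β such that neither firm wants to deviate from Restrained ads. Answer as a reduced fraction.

11/24

76/(1−β) ≥ 120 + 24β/(1−β)
76 ≥ 120 − 96β
β ≥ 44/96 = 11/24.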